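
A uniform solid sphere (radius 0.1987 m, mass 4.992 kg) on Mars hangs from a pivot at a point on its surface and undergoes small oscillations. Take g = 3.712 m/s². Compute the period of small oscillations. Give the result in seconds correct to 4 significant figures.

1.720 s

I_cm = (2/5)mr² = 0.078837 kg·m². The pivot is at distance d = 0.1987 m from the centre of mass.
By the parallel-axis theorem, I = I_cm + md² = 0.078837 + 0.19709 = 0.27593 kg·m².
T = 2π√(I/(mgd)) = 2π√(0.27593/(4.992 × 3.712 × 0.1987)) = 1.720 s.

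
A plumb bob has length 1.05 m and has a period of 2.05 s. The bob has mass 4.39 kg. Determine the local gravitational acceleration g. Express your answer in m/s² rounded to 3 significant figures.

From T = 2π√(L/g), g = 4π²L/T² = 4π² × 1.05/2.050² = 9.86 m/s².

9.86 m/s²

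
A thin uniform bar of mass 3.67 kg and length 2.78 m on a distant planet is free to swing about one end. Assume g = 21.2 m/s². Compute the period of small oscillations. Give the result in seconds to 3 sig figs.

For a physical pendulum T = 2π√(I/(mgd)), with d = 1.390 m from pivot to centre of mass.
I_cm = mL²/12 = 3.67 × 2.78²/12 = 2.364 kg·m²; I = I_cm + md² = 2.364 + 3.67 × 1.390² = 9.454 kg·m².
T = 2π√(9.454/(3.67 × 21.2 × 1.390)) = 1.86 s.

1.86 s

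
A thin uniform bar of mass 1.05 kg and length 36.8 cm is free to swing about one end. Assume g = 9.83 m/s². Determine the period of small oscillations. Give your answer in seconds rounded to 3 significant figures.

For a physical pendulum T = 2π√(I/(mgd)), with d = 0.1840 m from pivot to centre of mass.
I_cm = mL²/12 = 1.05 × 0.368²/12 = 0.01185 kg·m²; I = I_cm + md² = 0.01185 + 1.05 × 0.1840² = 0.04740 kg·m².
T = 2π√(0.04740/(1.05 × 9.83 × 0.1840)) = 0.993 s.

0.993 s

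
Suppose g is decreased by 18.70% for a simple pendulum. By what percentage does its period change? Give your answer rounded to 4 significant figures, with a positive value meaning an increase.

T ∝ 1/√g, so T'/T = 1/√(0.81300) = 1.1091.
Percentage change in T = (1.1091 − 1) × 100% = 10.91%.

10.91%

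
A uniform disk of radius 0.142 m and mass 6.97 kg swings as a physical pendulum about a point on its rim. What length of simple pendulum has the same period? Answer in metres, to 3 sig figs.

The equivalent simple-pendulum length is L_eq = I/(md), where I is about the pivot and d = 0.1420 m.
I_cm = ½mR² = 0.07027 kg·m², so I = I_cm + md² = 0.07027 + 0.1405 = 0.2108 kg·m².
L_eq = 0.2108/(6.97 × 0.1420) = 0.213 m.

0.213 m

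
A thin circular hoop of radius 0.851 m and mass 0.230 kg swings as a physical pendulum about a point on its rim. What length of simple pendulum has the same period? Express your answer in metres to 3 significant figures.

The equivalent simple-pendulum length is L_eq = I/(md), where I is about the pivot and d = 0.8510 m.
I_cm = mR² = 0.1666 kg·m², so I = I_cm + md² = 0.1666 + 0.1666 = 0.3331 kg·m².
L_eq = 0.3331/(0.230 × 0.8510) = 1.70 m.

1.70 m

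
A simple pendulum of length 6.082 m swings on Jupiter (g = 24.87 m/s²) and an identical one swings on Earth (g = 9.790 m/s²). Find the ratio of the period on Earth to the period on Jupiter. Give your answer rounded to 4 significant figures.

1.594

T ∝ 1/√g, so T₂/T₁ = √(g₁/g₂) = √(24.87/9.790) = 1.594.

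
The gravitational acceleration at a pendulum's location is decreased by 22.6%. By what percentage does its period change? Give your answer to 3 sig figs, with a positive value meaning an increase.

T ∝ 1/√g, so T'/T = 1/√(0.7740) = 1.137.
Percentage change in T = (1.137 − 1) × 100% = 13.7%.

13.7%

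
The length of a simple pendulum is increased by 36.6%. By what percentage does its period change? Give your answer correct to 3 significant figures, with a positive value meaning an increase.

16.9%

T ∝ √L, so T'/T = √(1.366) = 1.169.
Percentage change in T = (1.169 − 1) × 100% = 16.9%.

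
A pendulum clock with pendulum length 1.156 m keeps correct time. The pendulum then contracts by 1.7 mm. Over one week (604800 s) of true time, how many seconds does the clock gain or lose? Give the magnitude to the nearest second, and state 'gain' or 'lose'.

gain 445 s

T ∝ √L, so T'/T = √(1.15430/1.156) = 0.999264.
In 604800 s of true time the clock registers 604800/0.999264 = 605245.2 s, so it gains 445 s.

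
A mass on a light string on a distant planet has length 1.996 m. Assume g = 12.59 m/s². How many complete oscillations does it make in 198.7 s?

T = 2π√(L/g) = 2π√(1.996/12.59) = 2.5018 s.
Number of complete oscillations = ⌊198.7/2.5018⌋ = ⌊79.424⌋ = 79.

79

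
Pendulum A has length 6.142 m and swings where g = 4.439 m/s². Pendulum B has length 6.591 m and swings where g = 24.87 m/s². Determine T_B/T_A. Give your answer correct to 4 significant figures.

T = 2π√(L/g), so T_B/T_A = √((L_B/g_B)/(L_A/g_A)) = √((6.591/24.87)/(6.142/4.439)) = 0.4376.

0.4376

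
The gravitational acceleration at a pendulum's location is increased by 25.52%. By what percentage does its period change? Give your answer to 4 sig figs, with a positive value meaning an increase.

T ∝ 1/√g, so T'/T = 1/√(1.2552) = 0.89257.
Percentage change in T = (0.89257 − 1) × 100% = -10.74%.

-10.74%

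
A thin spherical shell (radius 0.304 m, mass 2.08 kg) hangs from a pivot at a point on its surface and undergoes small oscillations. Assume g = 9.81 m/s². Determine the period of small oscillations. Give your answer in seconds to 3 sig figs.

1.43 s

I_cm = (2/3)mr² = 0.1282 kg·m². The pivot is at distance d = 0.304 m from the centre of mass.
By the parallel-axis theorem, I = I_cm + md² = 0.1282 + 0.1922 = 0.3204 kg·m².
T = 2π√(I/(mgd)) = 2π√(0.3204/(2.08 × 9.81 × 0.304)) = 1.43 s.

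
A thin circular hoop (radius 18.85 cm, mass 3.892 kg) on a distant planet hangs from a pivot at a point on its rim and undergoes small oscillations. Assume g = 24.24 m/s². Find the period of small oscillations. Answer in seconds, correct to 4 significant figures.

0.7836 s

I_cm = mr² = 0.13829 kg·m². The pivot is at distance d = 0.1885 m from the centre of mass.
By the parallel-axis theorem, I = I_cm + md² = 0.13829 + 0.13829 = 0.27658 kg·m².
T = 2π√(I/(mgd)) = 2π√(0.27658/(3.892 × 24.24 × 0.1885)) = 0.7836 s.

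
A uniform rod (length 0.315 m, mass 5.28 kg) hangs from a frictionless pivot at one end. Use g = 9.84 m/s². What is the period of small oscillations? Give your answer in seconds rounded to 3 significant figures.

For a physical pendulum T = 2π√(I/(mgd)), with d = 0.1575 m from pivot to centre of mass.
I_cm = mL²/12 = 5.28 × 0.315²/12 = 0.04366 kg·m²; I = I_cm + md² = 0.04366 + 5.28 × 0.1575² = 0.1746 kg·m².
T = 2π√(0.1746/(5.28 × 9.84 × 0.1575)) = 0.918 s.

0.918 s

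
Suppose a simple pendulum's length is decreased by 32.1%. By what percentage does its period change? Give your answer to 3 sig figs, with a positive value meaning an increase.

-17.6%

T ∝ √L, so T'/T = √(0.6790) = 0.8240.
Percentage change in T = (0.8240 − 1) × 100% = -17.6%.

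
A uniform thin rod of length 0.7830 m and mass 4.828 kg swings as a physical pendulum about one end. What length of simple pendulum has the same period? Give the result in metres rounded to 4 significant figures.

0.5220 m

The equivalent simple-pendulum length is L_eq = I/(md), where I is about the pivot and d = 0.39150 m.
I_cm = (1/12)mL² = 0.24667 kg·m², so I = I_cm + md² = 0.24667 + 0.74000 = 0.98666 kg·m².
L_eq = 0.98666/(4.828 × 0.39150) = 0.5220 m.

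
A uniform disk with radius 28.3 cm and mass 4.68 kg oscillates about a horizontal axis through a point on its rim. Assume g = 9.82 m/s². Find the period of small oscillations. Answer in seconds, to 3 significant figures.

I_cm = ½mr² = 0.1874 kg·m². The pivot is at distance d = 0.283 m from the centre of mass.
By the parallel-axis theorem, I = I_cm + md² = 0.1874 + 0.3748 = 0.5622 kg·m².
T = 2π√(I/(mgd)) = 2π√(0.5622/(4.68 × 9.82 × 0.283)) = 1.31 s.

1.31 s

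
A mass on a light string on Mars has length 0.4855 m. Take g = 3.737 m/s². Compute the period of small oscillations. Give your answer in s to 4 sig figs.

T = 2π√(L/g) = 2π√(0.4855/3.737) = 2π × 0.36044 = 2.265 s.

2.265 s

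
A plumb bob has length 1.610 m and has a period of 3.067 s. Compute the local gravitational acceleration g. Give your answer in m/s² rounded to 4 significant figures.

6.757 m/s²

From T = 2π√(L/g), g = 4π²L/T² = 4π² × 1.610/3.0670² = 6.757 m/s².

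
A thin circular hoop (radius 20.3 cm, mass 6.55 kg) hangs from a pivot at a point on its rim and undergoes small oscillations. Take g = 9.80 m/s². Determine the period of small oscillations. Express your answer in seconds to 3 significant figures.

1.28 s

I_cm = mr² = 0.2699 kg·m². The pivot is at distance d = 0.203 m from the centre of mass.
By the parallel-axis theorem, I = I_cm + md² = 0.2699 + 0.2699 = 0.5398 kg·m².
T = 2π√(I/(mgd)) = 2π√(0.5398/(6.55 × 9.80 × 0.203)) = 1.28 s.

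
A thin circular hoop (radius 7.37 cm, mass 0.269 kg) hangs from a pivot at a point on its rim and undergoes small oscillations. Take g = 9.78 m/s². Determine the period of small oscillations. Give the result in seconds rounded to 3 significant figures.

0.771 s

I_cm = mr² = 0.001461 kg·m². The pivot is at distance d = 0.0737 m from the centre of mass.
By the parallel-axis theorem, I = I_cm + md² = 0.001461 + 0.001461 = 0.002922 kg·m².
T = 2π√(I/(mgd)) = 2π√(0.002922/(0.269 × 9.78 × 0.0737)) = 0.771 s.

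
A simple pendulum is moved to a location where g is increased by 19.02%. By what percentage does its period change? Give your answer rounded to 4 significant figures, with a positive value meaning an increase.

-8.338%

T ∝ 1/√g, so T'/T = 1/√(1.1902) = 0.91662.
Percentage change in T = (0.91662 − 1) × 100% = -8.338%.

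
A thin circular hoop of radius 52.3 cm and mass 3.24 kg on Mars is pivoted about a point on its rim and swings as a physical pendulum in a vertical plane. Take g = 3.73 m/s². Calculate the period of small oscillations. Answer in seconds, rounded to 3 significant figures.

3.33 s

I_cm = mr² = 0.8862 kg·m². The pivot is at distance d = 0.523 m from the centre of mass.
By the parallel-axis theorem, I = I_cm + md² = 0.8862 + 0.8862 = 1.772 kg·m².
T = 2π√(I/(mgd)) = 2π√(1.772/(3.24 × 3.73 × 0.523)) = 3.33 s.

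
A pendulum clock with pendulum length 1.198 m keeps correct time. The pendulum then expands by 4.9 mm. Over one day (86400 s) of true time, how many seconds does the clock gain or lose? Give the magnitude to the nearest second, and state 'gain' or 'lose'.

lose 176 s

T ∝ √L, so T'/T = √(1.20290/1.198) = 1.00204.
In 86400 s of true time the clock registers 86400/1.00204 = 86223.8 s, so it loses 176 s.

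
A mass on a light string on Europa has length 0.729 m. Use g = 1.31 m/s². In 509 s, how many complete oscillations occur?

108

T = 2π√(L/g) = 2π√(0.729/1.31) = 4.687 s.
Number of complete oscillations = ⌊509/4.687⌋ = ⌊108.6⌋ = 108.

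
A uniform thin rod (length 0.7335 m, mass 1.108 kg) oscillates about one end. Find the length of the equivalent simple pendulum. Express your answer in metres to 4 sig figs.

The equivalent simple-pendulum length is L_eq = I/(md), where I is about the pivot and d = 0.36675 m.
I_cm = (1/12)mL² = 0.049677 kg·m², so I = I_cm + md² = 0.049677 + 0.14903 = 0.19871 kg·m².
L_eq = 0.19871/(1.108 × 0.36675) = 0.4890 m.

0.4890 m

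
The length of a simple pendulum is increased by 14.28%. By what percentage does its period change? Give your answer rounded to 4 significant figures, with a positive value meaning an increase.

T ∝ √L, so T'/T = √(1.1428) = 1.0690.
Percentage change in T = (1.0690 − 1) × 100% = 6.902%.

6.902%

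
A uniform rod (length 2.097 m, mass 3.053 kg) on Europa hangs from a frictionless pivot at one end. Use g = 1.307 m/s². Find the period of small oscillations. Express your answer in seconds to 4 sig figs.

For a physical pendulum T = 2π√(I/(mgd)), with d = 1.0485 m from pivot to centre of mass.
I_cm = mL²/12 = 3.053 × 2.097²/12 = 1.1188 kg·m²; I = I_cm + md² = 1.1188 + 3.053 × 1.0485² = 4.4751 kg·m².
T = 2π√(4.4751/(3.053 × 1.307 × 1.0485)) = 6.498 s.

6.498 s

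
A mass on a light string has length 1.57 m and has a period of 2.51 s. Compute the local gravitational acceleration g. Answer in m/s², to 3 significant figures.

9.84 m/s²

From T = 2π√(L/g), g = 4π²L/T² = 4π² × 1.57/2.510² = 9.84 m/s².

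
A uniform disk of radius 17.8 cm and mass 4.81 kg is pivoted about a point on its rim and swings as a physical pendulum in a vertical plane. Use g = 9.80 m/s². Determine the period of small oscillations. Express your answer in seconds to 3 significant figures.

I_cm = ½mr² = 0.07620 kg·m². The pivot is at distance d = 0.178 m from the centre of mass.
By the parallel-axis theorem, I = I_cm + md² = 0.07620 + 0.1524 = 0.2286 kg·m².
T = 2π√(I/(mgd)) = 2π√(0.2286/(4.81 × 9.80 × 0.178)) = 1.04 s.

1.04 s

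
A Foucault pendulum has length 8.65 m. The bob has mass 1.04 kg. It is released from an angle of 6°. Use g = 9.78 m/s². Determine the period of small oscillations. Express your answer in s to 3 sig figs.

5.91 s

T = 2π√(L/g) = 2π√(8.65/9.78) = 2π × 0.9405 = 5.91 s.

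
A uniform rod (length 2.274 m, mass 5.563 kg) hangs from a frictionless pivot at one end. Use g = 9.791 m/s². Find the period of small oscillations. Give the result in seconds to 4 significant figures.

For a physical pendulum T = 2π√(I/(mgd)), with d = 1.1370 m from pivot to centre of mass.
I_cm = mL²/12 = 5.563 × 2.274²/12 = 2.3972 kg·m²; I = I_cm + md² = 2.3972 + 5.563 × 1.1370² = 9.5889 kg·m².
T = 2π√(9.5889/(5.563 × 9.791 × 1.1370)) = 2.472 s.

2.472 s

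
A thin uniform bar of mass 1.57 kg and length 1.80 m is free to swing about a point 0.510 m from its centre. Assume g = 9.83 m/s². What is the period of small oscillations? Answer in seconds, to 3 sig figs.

2.04 s

For a physical pendulum T = 2π√(I/(mgd)), with d = 0.5100 m from pivot to centre of mass.
I_cm = mL²/12 = 1.57 × 1.80²/12 = 0.4239 kg·m²; I = I_cm + md² = 0.4239 + 1.57 × 0.5100² = 0.8323 kg·m².
T = 2π√(0.8323/(1.57 × 9.83 × 0.5100)) = 2.04 s.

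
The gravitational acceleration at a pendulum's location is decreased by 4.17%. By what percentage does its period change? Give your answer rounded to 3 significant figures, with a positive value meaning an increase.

T ∝ 1/√g, so T'/T = 1/√(0.9583) = 1.022.
Percentage change in T = (1.022 − 1) × 100% = 2.15%.

2.15%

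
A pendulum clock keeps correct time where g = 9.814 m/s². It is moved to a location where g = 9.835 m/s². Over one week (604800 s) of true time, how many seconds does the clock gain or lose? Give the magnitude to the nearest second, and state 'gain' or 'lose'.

gain 647 s

The clock's period scales as T ∝ 1/√g, so T'/T = √(9.814/9.835) = 0.998932.
In 604800 s of true time the clock registers 604800/0.998932 = 605446.7 s, so it gains 647 s.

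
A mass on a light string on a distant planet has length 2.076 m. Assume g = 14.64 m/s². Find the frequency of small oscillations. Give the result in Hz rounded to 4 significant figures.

T = 2π√(L/g) = 2π√(2.076/14.64) = 2.3660 s, so f = 1/T = 0.4226 Hz.

0.4226 Hz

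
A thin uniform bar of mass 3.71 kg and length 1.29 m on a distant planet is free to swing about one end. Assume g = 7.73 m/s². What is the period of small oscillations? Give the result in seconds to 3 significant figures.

2.10 s

For a physical pendulum T = 2π√(I/(mgd)), with d = 0.6450 m from pivot to centre of mass.
I_cm = mL²/12 = 3.71 × 1.29²/12 = 0.5145 kg·m²; I = I_cm + md² = 0.5145 + 3.71 × 0.6450² = 2.058 kg·m².
T = 2π√(2.058/(3.71 × 7.73 × 0.6450)) = 2.10 s.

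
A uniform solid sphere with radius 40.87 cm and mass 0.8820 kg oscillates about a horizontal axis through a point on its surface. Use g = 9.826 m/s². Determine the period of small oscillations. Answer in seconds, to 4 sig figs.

1.516 s

I_cm = (2/5)mr² = 0.058930 kg·m². The pivot is at distance d = 0.4087 m from the centre of mass.
By the parallel-axis theorem, I = I_cm + md² = 0.058930 + 0.14733 = 0.20626 kg·m².
T = 2π√(I/(mgd)) = 2π√(0.20626/(0.8820 × 9.826 × 0.4087)) = 1.516 s.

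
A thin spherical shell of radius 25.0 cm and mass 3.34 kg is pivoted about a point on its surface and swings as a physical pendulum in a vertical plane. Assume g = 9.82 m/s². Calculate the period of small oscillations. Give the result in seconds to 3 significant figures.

I_cm = (2/3)mr² = 0.1392 kg·m². The pivot is at distance d = 0.250 m from the centre of mass.
By the parallel-axis theorem, I = I_cm + md² = 0.1392 + 0.2087 = 0.3479 kg·m².
T = 2π√(I/(mgd)) = 2π√(0.3479/(3.34 × 9.82 × 0.250)) = 1.29 s.

1.29 s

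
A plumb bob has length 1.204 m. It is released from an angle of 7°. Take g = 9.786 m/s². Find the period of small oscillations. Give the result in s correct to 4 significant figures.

T = 2π√(L/g) = 2π√(1.204/9.786) = 2π × 0.35076 = 2.204 s.

2.204 s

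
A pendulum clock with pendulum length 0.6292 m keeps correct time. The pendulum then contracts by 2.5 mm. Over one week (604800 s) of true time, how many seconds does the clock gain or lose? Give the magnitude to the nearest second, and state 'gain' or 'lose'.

T ∝ √L, so T'/T = √(0.62670/0.6292) = 0.998011.
In 604800 s of true time the clock registers 604800/0.998011 = 606005.1 s, so it gains 1205 s.

gain 1205 s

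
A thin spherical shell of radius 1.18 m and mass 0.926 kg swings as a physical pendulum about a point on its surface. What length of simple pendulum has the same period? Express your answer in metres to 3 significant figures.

1.97 m

The equivalent simple-pendulum length is L_eq = I/(md), where I is about the pivot and d = 1.180 m.
I_cm = (2/3)mR² = 0.8596 kg·m², so I = I_cm + md² = 0.8596 + 1.289 = 2.149 kg·m².
L_eq = 2.149/(0.926 × 1.180) = 1.97 m.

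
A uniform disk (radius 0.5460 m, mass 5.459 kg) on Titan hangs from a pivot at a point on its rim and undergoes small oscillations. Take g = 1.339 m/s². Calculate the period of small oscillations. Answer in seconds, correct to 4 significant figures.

4.914 s

I_cm = ½mr² = 0.81371 kg·m². The pivot is at distance d = 0.5460 m from the centre of mass.
By the parallel-axis theorem, I = I_cm + md² = 0.81371 + 1.6274 = 2.4411 kg·m².
T = 2π√(I/(mgd)) = 2π√(2.4411/(5.459 × 1.339 × 0.5460)) = 4.914 s.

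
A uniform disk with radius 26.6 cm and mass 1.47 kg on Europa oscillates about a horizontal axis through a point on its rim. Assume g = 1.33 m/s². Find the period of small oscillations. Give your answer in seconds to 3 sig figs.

I_cm = ½mr² = 0.05201 kg·m². The pivot is at distance d = 0.266 m from the centre of mass.
By the parallel-axis theorem, I = I_cm + md² = 0.05201 + 0.1040 = 0.1560 kg·m².
T = 2π√(I/(mgd)) = 2π√(0.1560/(1.47 × 1.33 × 0.266)) = 3.44 s.

3.44 s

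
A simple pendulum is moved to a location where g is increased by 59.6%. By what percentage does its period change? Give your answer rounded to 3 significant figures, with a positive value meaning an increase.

T ∝ 1/√g, so T'/T = 1/√(1.596) = 0.7916.
Percentage change in T = (0.7916 − 1) × 100% = -20.8%.

-20.8%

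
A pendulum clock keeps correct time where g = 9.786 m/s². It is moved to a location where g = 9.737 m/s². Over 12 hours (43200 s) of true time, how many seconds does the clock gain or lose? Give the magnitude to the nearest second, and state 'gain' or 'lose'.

The clock's period scales as T ∝ 1/√g, so T'/T = √(9.786/9.737) = 1.00251.
In 43200 s of true time the clock registers 43200/1.00251 = 43091.7 s, so it loses 108 s.

lose 108 s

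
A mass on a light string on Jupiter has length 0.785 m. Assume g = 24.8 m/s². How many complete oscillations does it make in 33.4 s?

T = 2π√(L/g) = 2π√(0.785/24.8) = 1.118 s.
Number of complete oscillations = ⌊33.4/1.118⌋ = ⌊29.88⌋ = 29.

29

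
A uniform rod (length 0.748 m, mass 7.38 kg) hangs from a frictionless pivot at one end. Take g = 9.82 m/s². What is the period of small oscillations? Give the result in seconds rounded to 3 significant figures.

For a physical pendulum T = 2π√(I/(mgd)), with d = 0.3740 m from pivot to centre of mass.
I_cm = mL²/12 = 7.38 × 0.748²/12 = 0.3441 kg·m²; I = I_cm + md² = 0.3441 + 7.38 × 0.3740² = 1.376 kg·m².
T = 2π√(1.376/(7.38 × 9.82 × 0.3740)) = 1.42 s.

1.42 s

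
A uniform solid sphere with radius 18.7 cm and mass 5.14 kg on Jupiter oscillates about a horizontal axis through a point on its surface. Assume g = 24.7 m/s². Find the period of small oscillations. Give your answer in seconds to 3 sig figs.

I_cm = (2/5)mr² = 0.07190 kg·m². The pivot is at distance d = 0.187 m from the centre of mass.
By the parallel-axis theorem, I = I_cm + md² = 0.07190 + 0.1797 = 0.2516 kg·m².
T = 2π√(I/(mgd)) = 2π√(0.2516/(5.14 × 24.7 × 0.187)) = 0.647 s.

0.647 s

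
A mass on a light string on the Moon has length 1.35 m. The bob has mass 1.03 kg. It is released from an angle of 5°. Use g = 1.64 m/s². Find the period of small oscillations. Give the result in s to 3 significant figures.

T = 2π√(L/g) = 2π√(1.35/1.64) = 2π × 0.9073 = 5.70 s.

5.70 s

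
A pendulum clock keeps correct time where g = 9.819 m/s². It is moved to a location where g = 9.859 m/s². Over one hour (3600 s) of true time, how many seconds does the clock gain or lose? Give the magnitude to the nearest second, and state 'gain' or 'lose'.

The clock's period scales as T ∝ 1/√g, so T'/T = √(9.819/9.859) = 0.997969.
In 3600 s of true time the clock registers 3600/0.997969 = 3607.3 s, so it gains 7 s.

gain 7 s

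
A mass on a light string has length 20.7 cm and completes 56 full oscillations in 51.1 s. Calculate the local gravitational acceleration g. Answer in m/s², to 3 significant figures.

T = 51.1/56 = 0.9125 s.
From T = 2π√(L/g), g = 4π²L/T² = 4π² × 0.207/0.9125² = 9.81 m/s².

9.81 m/s²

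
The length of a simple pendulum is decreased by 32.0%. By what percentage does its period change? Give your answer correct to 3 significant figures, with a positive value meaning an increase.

T ∝ √L, so T'/T = √(0.6800) = 0.8246.
Percentage change in T = (0.8246 − 1) × 100% = -17.5%.

-17.5%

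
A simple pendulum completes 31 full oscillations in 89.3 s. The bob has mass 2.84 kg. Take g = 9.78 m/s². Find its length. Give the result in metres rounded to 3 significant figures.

2.06 m

T = 89.3/31 = 2.881 s.
From T = 2π√(L/g), L = gT²/(4π²) = 9.78 × 2.881²/(4π²) = 2.06 m.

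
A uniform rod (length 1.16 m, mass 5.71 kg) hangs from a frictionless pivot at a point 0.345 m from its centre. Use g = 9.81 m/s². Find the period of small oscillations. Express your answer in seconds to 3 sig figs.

For a physical pendulum T = 2π√(I/(mgd)), with d = 0.3450 m from pivot to centre of mass.
I_cm = mL²/12 = 5.71 × 1.16²/12 = 0.6403 kg·m²; I = I_cm + md² = 0.6403 + 5.71 × 0.3450² = 1.320 kg·m².
T = 2π√(1.320/(5.71 × 9.81 × 0.3450)) = 1.64 s.

1.64 s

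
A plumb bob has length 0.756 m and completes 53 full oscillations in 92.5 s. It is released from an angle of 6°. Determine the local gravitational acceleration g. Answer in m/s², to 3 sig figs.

T = 92.5/53 = 1.745 s.
From T = 2π√(L/g), g = 4π²L/T² = 4π² × 0.756/1.745² = 9.80 m/s².

9.80 m/s²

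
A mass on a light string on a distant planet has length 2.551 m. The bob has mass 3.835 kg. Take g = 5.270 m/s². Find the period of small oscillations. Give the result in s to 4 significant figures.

4.371 s

T = 2π√(L/g) = 2π√(2.551/5.270) = 2π × 0.69574 = 4.371 s.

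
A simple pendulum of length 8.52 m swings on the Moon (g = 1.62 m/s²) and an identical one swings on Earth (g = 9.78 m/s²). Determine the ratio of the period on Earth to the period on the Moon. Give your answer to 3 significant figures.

0.407

T ∝ 1/√g, so T₂/T₁ = √(g₁/g₂) = √(1.62/9.78) = 0.407.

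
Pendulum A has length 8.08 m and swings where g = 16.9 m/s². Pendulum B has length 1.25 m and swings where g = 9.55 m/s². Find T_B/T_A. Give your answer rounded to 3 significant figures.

T = 2π√(L/g), so T_B/T_A = √((L_B/g_B)/(L_A/g_A)) = √((1.25/9.55)/(8.08/16.9)) = 0.523.

0.523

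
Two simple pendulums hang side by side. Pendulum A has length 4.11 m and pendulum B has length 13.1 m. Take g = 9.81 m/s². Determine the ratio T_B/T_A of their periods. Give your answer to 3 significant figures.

T ∝ √L, so T_B/T_A = √(L_B/L_A) = √(13.1/4.11) = 1.79.

1.79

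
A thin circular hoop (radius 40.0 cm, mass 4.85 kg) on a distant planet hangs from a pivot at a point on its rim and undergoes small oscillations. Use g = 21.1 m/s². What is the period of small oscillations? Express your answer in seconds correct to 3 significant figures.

I_cm = mr² = 0.7760 kg·m². The pivot is at distance d = 0.400 m from the centre of mass.
By the parallel-axis theorem, I = I_cm + md² = 0.7760 + 0.7760 = 1.552 kg·m².
T = 2π√(I/(mgd)) = 2π√(1.552/(4.85 × 21.1 × 0.400)) = 1.22 s.

1.22 s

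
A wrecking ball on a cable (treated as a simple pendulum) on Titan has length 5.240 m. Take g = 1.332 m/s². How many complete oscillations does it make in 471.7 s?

37

T = 2π√(L/g) = 2π√(5.240/1.332) = 12.462 s.
Number of complete oscillations = ⌊471.7/12.462⌋ = ⌊37.851⌋ = 37.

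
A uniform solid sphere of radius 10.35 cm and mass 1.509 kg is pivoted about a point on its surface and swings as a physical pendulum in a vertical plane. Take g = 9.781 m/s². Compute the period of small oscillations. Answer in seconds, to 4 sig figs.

0.7648 s

I_cm = (2/5)mr² = 0.0064659 kg·m². The pivot is at distance d = 0.1035 m from the centre of mass.
By the parallel-axis theorem, I = I_cm + md² = 0.0064659 + 0.016165 = 0.022631 kg·m².
T = 2π√(I/(mgd)) = 2π√(0.022631/(1.509 × 9.781 × 0.1035)) = 0.7648 s.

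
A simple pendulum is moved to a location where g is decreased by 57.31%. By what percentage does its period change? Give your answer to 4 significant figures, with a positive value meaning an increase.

T ∝ 1/√g, so T'/T = 1/√(0.42690) = 1.5305.
Percentage change in T = (1.5305 − 1) × 100% = 53.05%.

53.05%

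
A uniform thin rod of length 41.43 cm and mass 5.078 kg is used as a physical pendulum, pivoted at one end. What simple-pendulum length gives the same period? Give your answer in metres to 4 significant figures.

0.2762 m

The equivalent simple-pendulum length is L_eq = I/(md), where I is about the pivot and d = 0.20715 m.
I_cm = (1/12)mL² = 0.072634 kg·m², so I = I_cm + md² = 0.072634 + 0.21790 = 0.29054 kg·m².
L_eq = 0.29054/(5.078 × 0.20715) = 0.2762 m.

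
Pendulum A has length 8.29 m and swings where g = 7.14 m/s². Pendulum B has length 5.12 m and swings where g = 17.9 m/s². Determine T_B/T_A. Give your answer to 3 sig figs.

0.496

T = 2π√(L/g), so T_B/T_A = √((L_B/g_B)/(L_A/g_A)) = √((5.12/17.9)/(8.29/7.14)) = 0.496.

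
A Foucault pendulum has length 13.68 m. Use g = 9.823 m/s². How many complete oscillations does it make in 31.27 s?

4

T = 2π√(L/g) = 2π√(13.68/9.823) = 7.4148 s.
Number of complete oscillations = ⌊31.27/7.4148⌋ = ⌊4.2172⌋ = 4.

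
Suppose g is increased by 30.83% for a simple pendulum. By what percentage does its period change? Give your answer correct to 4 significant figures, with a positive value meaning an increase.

-12.57%

T ∝ 1/√g, so T'/T = 1/√(1.3083) = 0.87427.
Percentage change in T = (0.87427 − 1) × 100% = -12.57%.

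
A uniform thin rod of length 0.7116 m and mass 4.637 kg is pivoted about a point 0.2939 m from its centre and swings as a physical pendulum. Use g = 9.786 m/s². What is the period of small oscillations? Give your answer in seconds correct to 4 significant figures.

For a physical pendulum T = 2π√(I/(mgd)), with d = 0.29390 m from pivot to centre of mass.
I_cm = mL²/12 = 4.637 × 0.7116²/12 = 0.19567 kg·m²; I = I_cm + md² = 0.19567 + 4.637 × 0.29390² = 0.59620 kg·m².
T = 2π√(0.59620/(4.637 × 9.786 × 0.29390)) = 1.328 s.

1.328 s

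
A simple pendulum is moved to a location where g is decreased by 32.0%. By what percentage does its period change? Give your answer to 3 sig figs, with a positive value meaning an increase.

T ∝ 1/√g, so T'/T = 1/√(0.6800) = 1.213.
Percentage change in T = (1.213 − 1) × 100% = 21.3%.

21.3%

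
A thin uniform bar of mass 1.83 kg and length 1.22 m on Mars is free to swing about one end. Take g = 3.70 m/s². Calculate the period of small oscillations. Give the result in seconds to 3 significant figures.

2.95 s

For a physical pendulum T = 2π√(I/(mgd)), with d = 0.6100 m from pivot to centre of mass.
I_cm = mL²/12 = 1.83 × 1.22²/12 = 0.2270 kg·m²; I = I_cm + md² = 0.2270 + 1.83 × 0.6100² = 0.9079 kg·m².
T = 2π√(0.9079/(1.83 × 3.70 × 0.6100)) = 2.95 s.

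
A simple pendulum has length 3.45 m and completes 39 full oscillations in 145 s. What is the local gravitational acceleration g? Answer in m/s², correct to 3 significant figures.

T = 145/39 = 3.718 s.
From T = 2π√(L/g), g = 4π²L/T² = 4π² × 3.45/3.718² = 9.85 m/s².

9.85 m/s²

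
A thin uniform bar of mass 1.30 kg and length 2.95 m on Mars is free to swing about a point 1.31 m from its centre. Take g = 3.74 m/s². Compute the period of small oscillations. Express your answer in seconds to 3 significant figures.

4.44 s

For a physical pendulum T = 2π√(I/(mgd)), with d = 1.310 m from pivot to centre of mass.
I_cm = mL²/12 = 1.30 × 2.95²/12 = 0.9428 kg·m²; I = I_cm + md² = 0.9428 + 1.30 × 1.310² = 3.174 kg·m².
T = 2π√(3.174/(1.30 × 3.74 × 1.310)) = 4.44 s.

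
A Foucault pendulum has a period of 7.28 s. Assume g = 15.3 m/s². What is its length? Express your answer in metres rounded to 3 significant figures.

20.5 m

From T = 2π√(L/g), L = gT²/(4π²) = 15.3 × 7.280²/(4π²) = 20.5 m.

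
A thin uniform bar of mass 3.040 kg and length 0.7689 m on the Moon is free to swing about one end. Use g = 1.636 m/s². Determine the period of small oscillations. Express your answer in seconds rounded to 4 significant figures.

3.517 s

For a physical pendulum T = 2π√(I/(mgd)), with d = 0.38445 m from pivot to centre of mass.
I_cm = mL²/12 = 3.040 × 0.7689²/12 = 0.14977 kg·m²; I = I_cm + md² = 0.14977 + 3.040 × 0.38445² = 0.59909 kg·m².
T = 2π√(0.59909/(3.040 × 1.636 × 0.38445)) = 3.517 s.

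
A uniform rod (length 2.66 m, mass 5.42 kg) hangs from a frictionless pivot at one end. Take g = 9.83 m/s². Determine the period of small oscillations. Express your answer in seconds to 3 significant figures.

For a physical pendulum T = 2π√(I/(mgd)), with d = 1.330 m from pivot to centre of mass.
I_cm = mL²/12 = 5.42 × 2.66²/12 = 3.196 kg·m²; I = I_cm + md² = 3.196 + 5.42 × 1.330² = 12.78 kg·m².
T = 2π√(12.78/(5.42 × 9.83 × 1.330)) = 2.67 s.

2.67 s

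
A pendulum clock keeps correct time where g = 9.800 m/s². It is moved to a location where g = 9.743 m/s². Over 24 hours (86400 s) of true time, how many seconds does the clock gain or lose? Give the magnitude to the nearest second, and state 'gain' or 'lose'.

lose 252 s

The clock's period scales as T ∝ 1/√g, so T'/T = √(9.800/9.743) = 1.00292.
In 86400 s of true time the clock registers 86400/1.00292 = 86148.4 s, so it loses 252 s.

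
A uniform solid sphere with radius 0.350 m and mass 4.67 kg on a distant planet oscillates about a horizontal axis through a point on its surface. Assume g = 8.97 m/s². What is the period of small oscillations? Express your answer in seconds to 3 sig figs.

I_cm = (2/5)mr² = 0.2288 kg·m². The pivot is at distance d = 0.350 m from the centre of mass.
By the parallel-axis theorem, I = I_cm + md² = 0.2288 + 0.5721 = 0.8009 kg·m².
T = 2π√(I/(mgd)) = 2π√(0.8009/(4.67 × 8.97 × 0.350)) = 1.47 s.

1.47 s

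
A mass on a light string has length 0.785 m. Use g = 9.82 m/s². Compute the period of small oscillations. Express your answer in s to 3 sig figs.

1.78 s

T = 2π√(L/g) = 2π√(0.785/9.82) = 2π × 0.2827 = 1.78 s.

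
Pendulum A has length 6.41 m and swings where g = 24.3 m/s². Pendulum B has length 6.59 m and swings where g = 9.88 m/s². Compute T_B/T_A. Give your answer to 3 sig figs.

1.59

T = 2π√(L/g), so T_B/T_A = √((L_B/g_B)/(L_A/g_A)) = √((6.59/9.88)/(6.41/24.3)) = 1.59.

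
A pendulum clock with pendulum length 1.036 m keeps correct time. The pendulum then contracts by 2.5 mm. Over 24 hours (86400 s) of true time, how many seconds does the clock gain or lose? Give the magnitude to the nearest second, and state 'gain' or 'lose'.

gain 104 s

T ∝ √L, so T'/T = √(1.03350/1.036) = 0.998793.
In 86400 s of true time the clock registers 86400/0.998793 = 86504.4 s, so it gains 104 s.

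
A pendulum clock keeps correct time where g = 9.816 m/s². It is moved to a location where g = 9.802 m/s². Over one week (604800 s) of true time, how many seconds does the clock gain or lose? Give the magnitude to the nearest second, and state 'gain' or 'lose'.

The clock's period scales as T ∝ 1/√g, so T'/T = √(9.816/9.802) = 1.00071.
In 604800 s of true time the clock registers 604800/1.00071 = 604368.6 s, so it loses 431 s.

lose 431 s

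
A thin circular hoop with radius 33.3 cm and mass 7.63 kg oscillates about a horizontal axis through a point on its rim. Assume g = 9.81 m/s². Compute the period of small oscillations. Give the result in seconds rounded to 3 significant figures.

1.64 s

I_cm = mr² = 0.8461 kg·m². The pivot is at distance d = 0.333 m from the centre of mass.
By the parallel-axis theorem, I = I_cm + md² = 0.8461 + 0.8461 = 1.692 kg·m².
T = 2π√(I/(mgd)) = 2π√(1.692/(7.63 × 9.81 × 0.333)) = 1.64 s.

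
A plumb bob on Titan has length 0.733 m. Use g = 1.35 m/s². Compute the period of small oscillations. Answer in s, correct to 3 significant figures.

T = 2π√(L/g) = 2π√(0.733/1.35) = 2π × 0.7369 = 4.63 s.

4.63 s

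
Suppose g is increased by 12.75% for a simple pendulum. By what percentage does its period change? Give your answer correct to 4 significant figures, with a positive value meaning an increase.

-5.824%

T ∝ 1/√g, so T'/T = 1/√(1.1275) = 0.94176.
Percentage change in T = (0.94176 − 1) × 100% = -5.824%.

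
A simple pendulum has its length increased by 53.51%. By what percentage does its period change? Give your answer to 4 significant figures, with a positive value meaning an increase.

23.90%

T ∝ √L, so T'/T = √(1.5351) = 1.2390.
Percentage change in T = (1.2390 − 1) × 100% = 23.90%.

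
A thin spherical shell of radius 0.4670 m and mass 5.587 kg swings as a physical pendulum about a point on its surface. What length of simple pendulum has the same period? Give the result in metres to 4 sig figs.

The equivalent simple-pendulum length is L_eq = I/(md), where I is about the pivot and d = 0.46700 m.
I_cm = (2/3)mR² = 0.81231 kg·m², so I = I_cm + md² = 0.81231 + 1.2185 = 2.0308 kg·m².
L_eq = 2.0308/(5.587 × 0.46700) = 0.7783 m.

0.7783 m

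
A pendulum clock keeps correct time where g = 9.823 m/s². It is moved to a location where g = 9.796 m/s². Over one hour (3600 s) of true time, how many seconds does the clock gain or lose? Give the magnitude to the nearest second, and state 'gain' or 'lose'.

lose 5 s

The clock's period scales as T ∝ 1/√g, so T'/T = √(9.823/9.796) = 1.00138.
In 3600 s of true time the clock registers 3600/1.00138 = 3595.0 s, so it loses 5 s.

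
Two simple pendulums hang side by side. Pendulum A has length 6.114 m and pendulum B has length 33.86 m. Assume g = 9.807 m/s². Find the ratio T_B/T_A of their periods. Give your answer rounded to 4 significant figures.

T ∝ √L, so T_B/T_A = √(L_B/L_A) = √(33.86/6.114) = 2.353.

2.353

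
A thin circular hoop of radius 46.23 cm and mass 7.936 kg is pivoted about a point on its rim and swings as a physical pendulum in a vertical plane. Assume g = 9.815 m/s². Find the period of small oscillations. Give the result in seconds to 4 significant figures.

I_cm = mr² = 1.6961 kg·m². The pivot is at distance d = 0.4623 m from the centre of mass.
By the parallel-axis theorem, I = I_cm + md² = 1.6961 + 1.6961 = 3.3922 kg·m².
T = 2π√(I/(mgd)) = 2π√(3.3922/(7.936 × 9.815 × 0.4623)) = 1.928 s.

1.928 s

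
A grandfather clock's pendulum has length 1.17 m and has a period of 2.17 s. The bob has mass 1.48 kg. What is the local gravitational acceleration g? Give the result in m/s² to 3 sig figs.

From T = 2π√(L/g), g = 4π²L/T² = 4π² × 1.17/2.170² = 9.81 m/s².

9.81 m/s²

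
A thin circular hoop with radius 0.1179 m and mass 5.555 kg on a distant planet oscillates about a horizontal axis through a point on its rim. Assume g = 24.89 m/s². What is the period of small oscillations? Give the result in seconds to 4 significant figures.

0.6116 s

I_cm = mr² = 0.077217 kg·m². The pivot is at distance d = 0.1179 m from the centre of mass.
By the parallel-axis theorem, I = I_cm + md² = 0.077217 + 0.077217 = 0.15443 kg·m².
T = 2π√(I/(mgd)) = 2π√(0.15443/(5.555 × 24.89 × 0.1179)) = 0.6116 s.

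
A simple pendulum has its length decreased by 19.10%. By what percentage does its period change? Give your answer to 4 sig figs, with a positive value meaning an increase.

T ∝ √L, so T'/T = √(0.80900) = 0.89944.
Percentage change in T = (0.89944 − 1) × 100% = -10.06%.

-10.06%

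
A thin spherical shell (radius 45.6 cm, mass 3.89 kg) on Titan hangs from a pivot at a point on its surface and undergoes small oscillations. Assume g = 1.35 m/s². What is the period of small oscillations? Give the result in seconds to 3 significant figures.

I_cm = (2/3)mr² = 0.5392 kg·m². The pivot is at distance d = 0.456 m from the centre of mass.
By the parallel-axis theorem, I = I_cm + md² = 0.5392 + 0.8089 = 1.348 kg·m².
T = 2π√(I/(mgd)) = 2π√(1.348/(3.89 × 1.35 × 0.456)) = 4.71 s.

4.71 s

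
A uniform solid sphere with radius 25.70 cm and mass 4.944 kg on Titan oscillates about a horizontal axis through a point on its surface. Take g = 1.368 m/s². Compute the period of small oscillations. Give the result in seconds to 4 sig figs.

I_cm = (2/5)mr² = 0.13062 kg·m². The pivot is at distance d = 0.2570 m from the centre of mass.
By the parallel-axis theorem, I = I_cm + md² = 0.13062 + 0.32655 = 0.45716 kg·m².
T = 2π√(I/(mgd)) = 2π√(0.45716/(4.944 × 1.368 × 0.2570)) = 3.222 s.

3.222 s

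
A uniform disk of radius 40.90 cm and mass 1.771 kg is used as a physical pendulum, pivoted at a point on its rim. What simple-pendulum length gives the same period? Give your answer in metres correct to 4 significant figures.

The equivalent simple-pendulum length is L_eq = I/(md), where I is about the pivot and d = 0.40900 m.
I_cm = ½mR² = 0.14813 kg·m², so I = I_cm + md² = 0.14813 + 0.29625 = 0.44438 kg·m².
L_eq = 0.44438/(1.771 × 0.40900) = 0.6135 m.

0.6135 m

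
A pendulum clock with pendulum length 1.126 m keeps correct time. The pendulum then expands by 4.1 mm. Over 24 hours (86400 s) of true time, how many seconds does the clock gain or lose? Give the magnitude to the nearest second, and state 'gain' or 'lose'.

lose 157 s

T ∝ √L, so T'/T = √(1.13010/1.126) = 1.00182.
In 86400 s of true time the clock registers 86400/1.00182 = 86243.1 s, so it loses 157 s.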